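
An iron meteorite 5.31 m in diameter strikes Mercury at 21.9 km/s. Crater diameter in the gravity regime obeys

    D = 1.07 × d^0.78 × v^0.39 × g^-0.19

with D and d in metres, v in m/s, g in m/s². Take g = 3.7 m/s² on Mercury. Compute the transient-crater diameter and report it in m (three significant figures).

In SI units: v = 21900 m/s.
d^0.78 = 5.31^0.78 = 3.678
v^0.39 = 21900^0.39 = 49.29
g^-0.19 = 3.7^-0.19 = 0.7799
D = 1.07 × 3.678 × 49.29 × 0.7799 = 151.3 m

D ≈ 151 m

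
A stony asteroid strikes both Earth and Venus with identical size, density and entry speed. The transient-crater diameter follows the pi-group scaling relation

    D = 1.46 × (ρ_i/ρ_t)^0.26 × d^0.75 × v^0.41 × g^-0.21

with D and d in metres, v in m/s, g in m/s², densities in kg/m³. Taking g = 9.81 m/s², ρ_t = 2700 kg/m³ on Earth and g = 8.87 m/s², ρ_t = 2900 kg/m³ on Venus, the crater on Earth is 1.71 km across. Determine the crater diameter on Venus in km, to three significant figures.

D ≈ 1.71 km

The impactor-only factors (d, v, ρ_i) cancel in the ratio, leaving D_Venus/D_Earth = (g_Venus/g_Earth)^-0.21 · (ρ_t,Earth/ρ_t,Venus)^0.26.
(8.87/9.81)^-0.21 = 0.9042^-0.21 = 1.021
(2700/2900)^0.26 = 0.9310^0.26 = 0.9816
Ratio = 1.021 × 0.9816 = 1.002
D_Venus = 1.002 × 1.71 km = 1.71 km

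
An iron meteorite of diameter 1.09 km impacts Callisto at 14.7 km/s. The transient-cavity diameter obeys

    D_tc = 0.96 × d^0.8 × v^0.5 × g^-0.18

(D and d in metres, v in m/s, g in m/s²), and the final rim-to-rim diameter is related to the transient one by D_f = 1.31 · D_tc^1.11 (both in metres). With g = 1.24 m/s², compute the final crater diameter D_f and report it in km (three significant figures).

D_f ≈ 123 km

In SI: d = 1090 m, v = 14700 m/s.
d^0.8 = 1090^0.8 = 269.1
v^0.5 = 14700^0.5 = 121.2
g^-0.18 = 1.24^-0.18 = 0.9620
D_tc = 0.96 × 269.1 × 121.2 × 0.9620 = 30120 m
D_f = 1.31 × (30120)^1.11 = 1.227 × 10^5 m
     = 122.7 km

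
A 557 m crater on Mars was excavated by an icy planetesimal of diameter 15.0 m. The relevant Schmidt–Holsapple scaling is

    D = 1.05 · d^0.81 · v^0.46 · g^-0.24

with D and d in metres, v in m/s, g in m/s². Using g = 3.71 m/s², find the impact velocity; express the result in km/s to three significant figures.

Rearranging for v: v = [D / (1.05 · 15^0.81 · 3.71^-0.24)]^(1/0.46).
15^0.81 = 8.967
3.71^-0.24 = 0.7300
Denominator = 1.05 × 8.967 × 0.7300 = 6.873
D / 6.873 = 557 / 6.873 = 81.04
v = 81.04^(1/0.46) = 81.04^2.1739 = 14103 m/s

v ≈ 14.1 km/s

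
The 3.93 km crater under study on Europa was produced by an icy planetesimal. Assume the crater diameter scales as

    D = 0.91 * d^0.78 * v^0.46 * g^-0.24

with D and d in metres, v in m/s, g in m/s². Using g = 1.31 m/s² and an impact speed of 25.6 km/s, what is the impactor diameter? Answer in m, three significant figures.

d ≈ 125 m

Rearranging for d: d = [D / (0.91 · 25600^0.46 · 1.31^-0.24)]^(1/0.78).
D = 3930 m.
25600^0.46 = 106.6
1.31^-0.24 = 0.9372
Denominator = 0.91 × 106.6 × 0.9372 = 90.91
D / 90.91 = 3930 / 90.91 = 43.23
d = 43.23^(1/0.78) = 43.23^1.2821 = 125.1 m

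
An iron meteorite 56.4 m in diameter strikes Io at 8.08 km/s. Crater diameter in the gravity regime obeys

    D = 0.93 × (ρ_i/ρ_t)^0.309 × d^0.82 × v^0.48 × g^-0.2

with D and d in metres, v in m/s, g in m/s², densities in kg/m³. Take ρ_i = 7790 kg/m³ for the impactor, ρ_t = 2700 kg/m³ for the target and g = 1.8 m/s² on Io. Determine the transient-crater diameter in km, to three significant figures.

In SI units: v = 8080 m/s.
(ρ_i/ρ_t)^0.309 = (7790/2700)^0.309 = 1.387
d^0.82 = 56.4^0.82 = 27.29
v^0.48 = 8080^0.48 = 75.09
g^-0.2 = 1.8^-0.2 = 0.8891
D = 0.93 × 1.387 × 27.29 × 75.09 × 0.8891 = 2350 m
   = 2.350 km

D ≈ 2.35 km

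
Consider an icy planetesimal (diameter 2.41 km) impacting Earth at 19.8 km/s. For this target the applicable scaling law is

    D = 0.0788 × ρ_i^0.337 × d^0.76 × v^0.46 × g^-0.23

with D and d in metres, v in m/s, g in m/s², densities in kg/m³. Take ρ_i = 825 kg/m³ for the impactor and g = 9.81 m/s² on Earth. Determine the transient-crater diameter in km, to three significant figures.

D ≈ 15.8 km

In SI units: d = 2410 m, v = 19800 m/s.
ρ_i^0.337 = 825^0.337 = 9.613
d^0.76 = 2410^0.76 = 371.8
v^0.46 = 19800^0.46 = 94.73
g^-0.23 = 9.81^-0.23 = 0.5914
D = 0.0788 × 9.613 × 371.8 × 94.73 × 0.5914 = 15778 m
   = 15.78 km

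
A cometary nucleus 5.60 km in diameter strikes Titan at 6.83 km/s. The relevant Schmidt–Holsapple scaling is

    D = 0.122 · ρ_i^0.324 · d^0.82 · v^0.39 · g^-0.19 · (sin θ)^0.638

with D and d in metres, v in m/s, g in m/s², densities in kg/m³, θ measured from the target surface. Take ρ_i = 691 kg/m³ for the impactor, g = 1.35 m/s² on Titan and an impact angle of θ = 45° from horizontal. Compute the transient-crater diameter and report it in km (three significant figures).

D ≈ 28.5 km

In SI units: d = 5600 m, v = 6830 m/s.
ρ_i^0.324 = 691^0.324 = 8.317
d^0.82 = 5600^0.82 = 1184
v^0.39 = 6830^0.39 = 31.29
g^-0.19 = 1.35^-0.19 = 0.9446
(sin 45°)^0.638 = 0.7071^0.638 = 0.8016
D = 0.122 × 8.317 × 1184 × 31.29 × 0.9446 × 0.8016 = 28464 m
   = 28.46 km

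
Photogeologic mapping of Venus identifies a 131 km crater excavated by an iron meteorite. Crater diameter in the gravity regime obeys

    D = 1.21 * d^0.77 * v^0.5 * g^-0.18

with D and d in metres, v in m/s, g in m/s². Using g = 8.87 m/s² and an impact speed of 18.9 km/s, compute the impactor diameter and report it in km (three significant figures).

d ≈ 9.62 km

Rearranging for d: d = [D / (1.21 · 18900^0.5 · 8.87^-0.18)]^(1/0.77).
D = 131000 m.
18900^0.5 = 137.5
8.87^-0.18 = 0.6751
Denominator = 1.21 × 137.5 × 0.6751 = 112.3
D / 112.3 = 131000 / 112.3 = 1167
d = 1167^(1/0.77) = 1167^1.2987 = 9621 m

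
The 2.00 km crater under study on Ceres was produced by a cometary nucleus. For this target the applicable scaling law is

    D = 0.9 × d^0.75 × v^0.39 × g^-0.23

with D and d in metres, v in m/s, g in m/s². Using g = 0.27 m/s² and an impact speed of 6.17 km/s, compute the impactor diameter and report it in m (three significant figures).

Rearranging for d: d = [D / (0.9 · 6170^0.39 · 0.27^-0.23)]^(1/0.75).
D = 2000 m.
6170^0.39 = 30.08
0.27^-0.23 = 1.351
Denominator = 0.9 × 30.08 × 1.351 = 36.57
D / 36.57 = 2000 / 36.57 = 54.69
d = 54.69^(1/0.75) = 54.69^1.3333 = 207.6 m

d ≈ 208 m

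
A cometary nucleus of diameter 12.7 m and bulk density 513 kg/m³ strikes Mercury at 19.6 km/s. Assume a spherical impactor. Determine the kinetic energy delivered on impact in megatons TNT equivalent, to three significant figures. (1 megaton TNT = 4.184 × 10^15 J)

E ≈ 0.0253 Mt TNT

v = 19600 m/s.
Mass m = (π/6) ρ d³ = (π/6) × 513 × (12.7)³ = 5.502 × 10^5 kg
E = ½ m v² = 0.5 × 5.502 × 10^5 × (19600)² = 1.057 × 10^14 J
   = 1.057 × 10^14 / 4.184×10^15 = 0.02526 Mt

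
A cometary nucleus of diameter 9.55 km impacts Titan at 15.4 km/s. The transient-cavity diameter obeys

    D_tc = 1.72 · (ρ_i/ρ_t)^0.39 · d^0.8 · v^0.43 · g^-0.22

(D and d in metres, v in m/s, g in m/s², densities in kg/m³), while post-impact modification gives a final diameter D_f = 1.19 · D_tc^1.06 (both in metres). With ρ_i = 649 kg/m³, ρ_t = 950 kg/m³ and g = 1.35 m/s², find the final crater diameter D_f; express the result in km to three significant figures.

In SI: d = 9550 m, v = 15400 m/s.
(ρ_i/ρ_t)^0.39 = (649/950)^0.39 = 0.8619
d^0.8 = 9550^0.8 = 1528
v^0.43 = 15400^0.43 = 63.19
g^-0.22 = 1.35^-0.22 = 0.9361
D_tc = 1.72 × 0.8619 × 1528 × 63.19 × 0.9361 = 1.340 × 10^5 m
D_f = 1.19 × (1.340 × 10^5)^1.06 = 3.238 × 10^5 m
     = 323.8 km

D_f ≈ 324 km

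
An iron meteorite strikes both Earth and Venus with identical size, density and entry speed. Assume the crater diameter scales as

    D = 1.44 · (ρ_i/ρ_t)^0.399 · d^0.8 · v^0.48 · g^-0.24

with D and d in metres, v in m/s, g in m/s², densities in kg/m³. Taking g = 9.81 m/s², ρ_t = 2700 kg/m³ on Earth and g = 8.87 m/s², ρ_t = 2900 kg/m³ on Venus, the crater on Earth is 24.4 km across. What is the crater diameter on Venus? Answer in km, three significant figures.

The impactor-only factors (d, v, ρ_i) cancel in the ratio, leaving D_Venus/D_Earth = (g_Venus/g_Earth)^-0.24 · (ρ_t,Earth/ρ_t,Venus)^0.399.
(8.87/9.81)^-0.24 = 0.9042^-0.24 = 1.024
(2700/2900)^0.399 = 0.9310^0.399 = 0.9719
Ratio = 1.024 × 0.9719 = 0.9952
D_Venus = 0.9952 × 24.4 km = 24.3 km

D ≈ 24.3 km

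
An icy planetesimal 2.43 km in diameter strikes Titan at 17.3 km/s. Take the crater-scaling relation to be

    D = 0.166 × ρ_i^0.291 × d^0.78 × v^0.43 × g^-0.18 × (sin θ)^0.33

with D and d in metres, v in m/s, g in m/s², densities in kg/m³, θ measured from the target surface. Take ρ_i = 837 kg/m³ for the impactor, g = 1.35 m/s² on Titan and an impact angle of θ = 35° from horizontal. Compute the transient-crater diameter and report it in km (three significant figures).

D ≈ 27.0 km

In SI units: d = 2430 m, v = 17300 m/s.
ρ_i^0.291 = 837^0.291 = 7.088
d^0.78 = 2430^0.78 = 437.3
v^0.43 = 17300^0.43 = 66.43
g^-0.18 = 1.35^-0.18 = 0.9474
(sin 35°)^0.33 = 0.5736^0.33 = 0.8324
D = 0.166 × 7.088 × 437.3 × 66.43 × 0.9474 × 0.8324 = 26955 m
   = 26.96 km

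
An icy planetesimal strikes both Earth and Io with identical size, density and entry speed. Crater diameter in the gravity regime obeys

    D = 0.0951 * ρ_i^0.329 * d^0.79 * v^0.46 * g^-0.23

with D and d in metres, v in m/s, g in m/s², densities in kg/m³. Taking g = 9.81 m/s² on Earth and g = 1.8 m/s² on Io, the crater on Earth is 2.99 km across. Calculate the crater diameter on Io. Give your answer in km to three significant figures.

All impactor-dependent factors cancel in the ratio, leaving D_Io/D_Earth = (g_Io/g_Earth)^-0.23.
(1.8/9.81)^-0.23 = 0.1835^-0.23 = 1.477
D_Io = 1.477 × 2.99 km = 4.42 km

D ≈ 4.42 km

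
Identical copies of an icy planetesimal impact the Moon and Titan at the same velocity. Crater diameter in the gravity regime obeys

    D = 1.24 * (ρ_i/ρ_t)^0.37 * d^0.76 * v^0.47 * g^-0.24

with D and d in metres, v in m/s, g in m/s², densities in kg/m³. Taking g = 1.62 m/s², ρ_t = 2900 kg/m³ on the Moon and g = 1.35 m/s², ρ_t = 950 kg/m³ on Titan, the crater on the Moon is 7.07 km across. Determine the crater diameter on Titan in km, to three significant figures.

The impactor-only factors (d, v, ρ_i) cancel in the ratio, leaving D_Titan/D_Moon = (g_Titan/g_Moon)^-0.24 · (ρ_t,Moon/ρ_t,Titan)^0.37.
(1.35/1.62)^-0.24 = 0.8333^-0.24 = 1.045
(2900/950)^0.37 = 3.053^0.37 = 1.511
Ratio = 1.045 × 1.511 = 1.579
D_Titan = 1.579 × 7.07 km = 11.2 km

D ≈ 11.2 km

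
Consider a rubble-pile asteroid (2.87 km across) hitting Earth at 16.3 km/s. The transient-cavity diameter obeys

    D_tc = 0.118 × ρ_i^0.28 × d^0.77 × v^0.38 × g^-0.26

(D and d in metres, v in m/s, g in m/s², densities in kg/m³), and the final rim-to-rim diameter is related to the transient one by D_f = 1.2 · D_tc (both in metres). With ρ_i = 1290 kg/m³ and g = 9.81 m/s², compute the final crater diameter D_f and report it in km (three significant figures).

In SI: d = 2870 m, v = 16300 m/s.
ρ_i^0.28 = 1290^0.28 = 7.430
d^0.77 = 2870^0.77 = 459.8
v^0.38 = 16300^0.38 = 39.87
g^-0.26 = 9.81^-0.26 = 0.5523
D_tc = 0.118 × 7.430 × 459.8 × 39.87 × 0.5523 = 8877 m
D_f = 1.2 × 8877 = 10652 m
     = 10.65 km

D_f ≈ 10.7 km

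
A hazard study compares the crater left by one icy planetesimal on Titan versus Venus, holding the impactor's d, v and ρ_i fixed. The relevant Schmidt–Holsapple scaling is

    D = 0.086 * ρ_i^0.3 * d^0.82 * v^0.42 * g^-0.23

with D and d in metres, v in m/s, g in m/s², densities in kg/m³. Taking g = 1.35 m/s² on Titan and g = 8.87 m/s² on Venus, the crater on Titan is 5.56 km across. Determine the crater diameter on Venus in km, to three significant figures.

D ≈ 3.61 km

All impactor-dependent factors cancel in the ratio, leaving D_Venus/D_Titan = (g_Venus/g_Titan)^-0.23.
(8.87/1.35)^-0.23 = 6.570^-0.23 = 0.6486
D_Venus = 0.6486 × 5.56 km = 3.61 km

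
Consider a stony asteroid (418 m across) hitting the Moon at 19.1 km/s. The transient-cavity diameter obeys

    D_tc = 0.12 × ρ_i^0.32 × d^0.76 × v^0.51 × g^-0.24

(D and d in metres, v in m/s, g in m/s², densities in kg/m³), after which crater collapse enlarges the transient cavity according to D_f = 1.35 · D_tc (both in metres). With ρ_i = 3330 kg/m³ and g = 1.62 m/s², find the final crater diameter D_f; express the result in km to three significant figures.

D_f ≈ 29.0 km

v = 19100 m/s.
ρ_i^0.32 = 3330^0.32 = 13.40
d^0.76 = 418^0.76 = 98.20
v^0.51 = 19100^0.51 = 152.5
g^-0.24 = 1.62^-0.24 = 0.8907
D_tc = 0.12 × 13.40 × 98.20 × 152.5 × 0.8907 = 21450 m
D_f = 1.35 × 21450 = 28958 m
     = 28.96 km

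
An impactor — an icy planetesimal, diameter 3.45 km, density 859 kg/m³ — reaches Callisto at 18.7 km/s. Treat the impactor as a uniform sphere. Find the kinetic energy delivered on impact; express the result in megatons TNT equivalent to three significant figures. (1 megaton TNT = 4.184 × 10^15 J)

d = 3450 m; v = 18700 m/s.
Mass m = (π/6) ρ d³ = (π/6) × 859 × (3450)³ = 1.847 × 10^13 kg
E = ½ m v² = 0.5 × 1.847 × 10^13 × (18700)² = 3.229 × 10^21 J
   = 3.229 × 10^21 / 4.184×10^15 = 7.717 × 10^5 Mt

E ≈ 7.72 × 10^5 Mt TNT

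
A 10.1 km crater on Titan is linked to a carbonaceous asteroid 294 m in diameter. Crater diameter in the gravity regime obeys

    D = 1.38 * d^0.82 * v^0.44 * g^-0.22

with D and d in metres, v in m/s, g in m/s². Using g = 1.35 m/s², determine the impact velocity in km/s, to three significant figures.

Rearranging for v: v = [D / (1.38 · 294^0.82 · 1.35^-0.22)]^(1/0.44).
D = 10100 m.
294^0.82 = 105.7
1.35^-0.22 = 0.9361
Denominator = 1.38 × 105.7 × 0.9361 = 136.5
D / 136.5 = 10100 / 136.5 = 73.99
v = 73.99^(1/0.44) = 73.99^2.2727 = 17704 m/s

v ≈ 17.7 km/s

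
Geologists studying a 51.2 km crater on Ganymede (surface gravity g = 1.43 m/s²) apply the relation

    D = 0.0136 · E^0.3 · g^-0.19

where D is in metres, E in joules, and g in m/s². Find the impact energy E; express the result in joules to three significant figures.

E ≈ 1.04 × 10^22 J

Rearranging: E = [D / (0.0136 · g^-0.19)]^(1/0.3).
D = 51200 m.
g^-0.19 = 1.43^-0.19 = 0.9343
D / (0.0136 × 0.9343) = 51200 / (0.01271) = 4.028 × 10^6
E = (4.028 × 10^6)^3.3333 = 1.039 × 10^22 J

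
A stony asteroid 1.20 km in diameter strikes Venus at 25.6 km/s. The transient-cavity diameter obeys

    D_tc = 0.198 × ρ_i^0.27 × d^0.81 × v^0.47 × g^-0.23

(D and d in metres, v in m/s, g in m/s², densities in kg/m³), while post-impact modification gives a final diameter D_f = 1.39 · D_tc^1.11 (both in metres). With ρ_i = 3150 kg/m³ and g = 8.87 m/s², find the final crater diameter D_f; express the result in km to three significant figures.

In SI: d = 1200 m, v = 25600 m/s.
ρ_i^0.27 = 3150^0.27 = 8.801
d^0.81 = 1200^0.81 = 312.0
v^0.47 = 25600^0.47 = 118.0
g^-0.23 = 8.87^-0.23 = 0.6053
D_tc = 0.198 × 8.801 × 312.0 × 118.0 × 0.6053 = 38830 m
D_f = 1.39 × (38830)^1.11 = 1.726 × 10^5 m
     = 172.6 km

D_f ≈ 173 km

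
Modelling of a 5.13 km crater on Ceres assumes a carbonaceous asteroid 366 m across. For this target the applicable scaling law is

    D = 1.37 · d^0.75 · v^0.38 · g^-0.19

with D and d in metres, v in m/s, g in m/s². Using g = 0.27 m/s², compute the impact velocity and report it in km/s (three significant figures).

Rearranging for v: v = [D / (1.37 · 366^0.75 · 0.27^-0.19)]^(1/0.38).
D = 5130 m.
366^0.75 = 83.68
0.27^-0.19 = 1.282
Denominator = 1.37 × 83.68 × 1.282 = 147.0
D / 147.0 = 5130 / 147.0 = 34.90
v = 34.90^(1/0.38) = 34.90^2.6316 = 11484 m/s

v ≈ 11.5 km/s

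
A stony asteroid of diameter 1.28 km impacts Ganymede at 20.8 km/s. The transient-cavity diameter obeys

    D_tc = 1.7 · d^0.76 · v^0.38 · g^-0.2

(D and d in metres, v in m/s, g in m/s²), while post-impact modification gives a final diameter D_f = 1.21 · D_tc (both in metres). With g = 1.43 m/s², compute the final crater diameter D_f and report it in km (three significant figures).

In SI: d = 1280 m, v = 20800 m/s.
d^0.76 = 1280^0.76 = 229.9
v^0.38 = 20800^0.38 = 43.74
g^-0.2 = 1.43^-0.2 = 0.9310
D_tc = 1.7 × 229.9 × 43.74 × 0.9310 = 15920 m
D_f = 1.21 × 15920 = 19263 m
     = 19.26 km

D_f ≈ 19.3 km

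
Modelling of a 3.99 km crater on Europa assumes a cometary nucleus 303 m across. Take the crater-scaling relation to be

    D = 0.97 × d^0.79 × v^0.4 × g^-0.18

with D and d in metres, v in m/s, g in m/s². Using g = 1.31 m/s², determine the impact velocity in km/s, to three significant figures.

v ≈ 15.4 km/s

Rearranging for v: v = [D / (0.97 · 303^0.79 · 1.31^-0.18)]^(1/0.4).
D = 3990 m.
303^0.79 = 91.27
1.31^-0.18 = 0.9526
Denominator = 0.97 × 91.27 × 0.9526 = 84.34
D / 84.34 = 3990 / 84.34 = 47.31
v = 47.31^(1/0.4) = 47.31^2.5 = 15395 m/s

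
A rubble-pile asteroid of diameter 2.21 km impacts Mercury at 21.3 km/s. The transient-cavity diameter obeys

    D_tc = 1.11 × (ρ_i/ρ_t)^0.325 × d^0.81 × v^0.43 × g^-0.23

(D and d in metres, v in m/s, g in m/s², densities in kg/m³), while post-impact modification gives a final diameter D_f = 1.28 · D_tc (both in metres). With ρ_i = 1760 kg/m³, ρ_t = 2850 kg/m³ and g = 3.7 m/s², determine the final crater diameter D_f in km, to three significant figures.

D_f ≈ 33.4 km

In SI: d = 2210 m, v = 21300 m/s.
(ρ_i/ρ_t)^0.325 = (1760/2850)^0.325 = 0.8550
d^0.81 = 2210^0.81 = 511.6
v^0.43 = 21300^0.43 = 72.64
g^-0.23 = 3.7^-0.23 = 0.7401
D_tc = 1.11 × 0.8550 × 511.6 × 72.64 × 0.7401 = 26100 m
D_f = 1.28 × 26100 = 33408 m
     = 33.41 km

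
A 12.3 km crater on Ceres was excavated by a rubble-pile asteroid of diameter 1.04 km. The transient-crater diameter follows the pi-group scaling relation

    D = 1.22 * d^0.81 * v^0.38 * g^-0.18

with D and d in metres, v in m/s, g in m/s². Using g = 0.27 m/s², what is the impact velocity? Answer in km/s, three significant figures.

Rearranging for v: v = [D / (1.22 · 1040^0.81 · 0.27^-0.18)]^(1/0.38).
D = 12300 m.
1040^0.81 = 277.8
0.27^-0.18 = 1.266
Denominator = 1.22 × 277.8 × 1.266 = 429.1
D / 429.1 = 12300 / 429.1 = 28.66
v = 28.66^(1/0.38) = 28.66^2.6316 = 6839 m/s

v ≈ 6.84 km/s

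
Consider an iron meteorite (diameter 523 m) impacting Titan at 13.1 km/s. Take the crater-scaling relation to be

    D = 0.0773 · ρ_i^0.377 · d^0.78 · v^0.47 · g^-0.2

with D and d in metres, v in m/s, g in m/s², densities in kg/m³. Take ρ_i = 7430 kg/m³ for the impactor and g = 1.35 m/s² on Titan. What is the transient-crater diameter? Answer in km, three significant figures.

In SI units: v = 13100 m/s.
ρ_i^0.377 = 7430^0.377 = 28.80
d^0.78 = 523^0.78 = 132.0
v^0.47 = 13100^0.47 = 86.12
g^-0.2 = 1.35^-0.2 = 0.9417
D = 0.0773 × 28.80 × 132.0 × 86.12 × 0.9417 = 23832 m
   = 23.83 km

D ≈ 23.8 km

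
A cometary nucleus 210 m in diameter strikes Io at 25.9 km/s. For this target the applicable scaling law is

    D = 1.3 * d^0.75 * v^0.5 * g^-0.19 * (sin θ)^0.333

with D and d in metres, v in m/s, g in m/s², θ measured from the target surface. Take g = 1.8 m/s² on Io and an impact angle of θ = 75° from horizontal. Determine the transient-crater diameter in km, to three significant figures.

D ≈ 10.2 km

In SI units: v = 25900 m/s.
d^0.75 = 210^0.75 = 55.17
v^0.5 = 25900^0.5 = 160.9
g^-0.19 = 1.8^-0.19 = 0.8943
(sin 75°)^0.333 = 0.9659^0.333 = 0.9885
D = 1.3 × 55.17 × 160.9 × 0.8943 × 0.9885 = 10201 m
   = 10.20 km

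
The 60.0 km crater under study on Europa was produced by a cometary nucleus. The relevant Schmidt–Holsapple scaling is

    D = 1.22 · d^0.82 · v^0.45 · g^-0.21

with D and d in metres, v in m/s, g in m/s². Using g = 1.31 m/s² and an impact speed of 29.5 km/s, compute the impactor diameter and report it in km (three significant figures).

Rearranging for d: d = [D / (1.22 · 29500^0.45 · 1.31^-0.21)]^(1/0.82).
D = 60000 m.
29500^0.45 = 102.7
1.31^-0.21 = 0.9449
Denominator = 1.22 × 102.7 × 0.9449 = 118.4
D / 118.4 = 60000 / 118.4 = 506.8
d = 506.8^(1/0.82) = 506.8^1.2195 = 1989 m

d ≈ 1.99 km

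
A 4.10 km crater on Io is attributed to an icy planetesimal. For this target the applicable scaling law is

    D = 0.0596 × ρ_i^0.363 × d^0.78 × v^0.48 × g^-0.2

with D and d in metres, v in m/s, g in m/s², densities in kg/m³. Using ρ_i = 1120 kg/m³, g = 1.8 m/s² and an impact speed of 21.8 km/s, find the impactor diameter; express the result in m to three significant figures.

Rearranging for d: d = [D / (0.0596 · 1120^0.363 · 21800^0.48 · 1.8^-0.2)]^(1/0.78).
D = 4100 m.
1120^0.363 = 12.79
21800^0.48 = 120.9
1.8^-0.2 = 0.8891
Denominator = 0.0596 × 12.79 × 120.9 × 0.8891 = 81.94
D / 81.94 = 4100 / 81.94 = 50.04
d = 50.04^(1/0.78) = 50.04^1.2821 = 150.9 m

d ≈ 151 m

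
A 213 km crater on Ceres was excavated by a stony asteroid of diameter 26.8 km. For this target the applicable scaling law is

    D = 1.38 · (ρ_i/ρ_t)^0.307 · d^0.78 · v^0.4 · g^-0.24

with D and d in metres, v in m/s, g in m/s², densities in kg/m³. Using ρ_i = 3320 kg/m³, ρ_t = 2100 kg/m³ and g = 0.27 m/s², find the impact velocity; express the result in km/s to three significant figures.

Rearranging for v: v = [D / (1.38 · (3320/2100)^0.307 · 26800^0.78 · 0.27^-0.24)]^(1/0.4).
D = 213000 m.
(3320/2100)^0.307 = 1.151
26800^0.78 = 2844
0.27^-0.24 = 1.369
Denominator = 1.38 × 1.151 × 2844 × 1.369 = 6184
D / 6184 = 213000 / 6184 = 34.44
v = 34.44^(1/0.4) = 34.44^2.5 = 6961 m/s

v ≈ 6.96 km/s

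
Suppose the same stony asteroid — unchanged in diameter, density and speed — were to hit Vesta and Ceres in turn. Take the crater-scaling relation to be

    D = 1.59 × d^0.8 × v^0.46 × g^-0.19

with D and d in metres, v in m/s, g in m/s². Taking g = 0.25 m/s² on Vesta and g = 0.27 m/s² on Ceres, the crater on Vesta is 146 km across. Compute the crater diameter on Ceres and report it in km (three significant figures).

D ≈ 144 km

All impactor-dependent factors cancel in the ratio, leaving D_Ceres/D_Vesta = (g_Ceres/g_Vesta)^-0.19.
(0.27/0.25)^-0.19 = 1.080^-0.19 = 0.9855
D_Ceres = 0.9855 × 146 km = 144 km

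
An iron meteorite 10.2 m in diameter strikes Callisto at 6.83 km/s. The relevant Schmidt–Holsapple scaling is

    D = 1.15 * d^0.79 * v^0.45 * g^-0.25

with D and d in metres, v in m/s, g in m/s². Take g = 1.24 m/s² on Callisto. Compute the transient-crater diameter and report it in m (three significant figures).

D ≈ 363 m

In SI units: v = 6830 m/s.
d^0.79 = 10.2^0.79 = 6.263
v^0.45 = 6830^0.45 = 53.15
g^-0.25 = 1.24^-0.25 = 0.9476
D = 1.15 × 6.263 × 53.15 × 0.9476 = 362.8 m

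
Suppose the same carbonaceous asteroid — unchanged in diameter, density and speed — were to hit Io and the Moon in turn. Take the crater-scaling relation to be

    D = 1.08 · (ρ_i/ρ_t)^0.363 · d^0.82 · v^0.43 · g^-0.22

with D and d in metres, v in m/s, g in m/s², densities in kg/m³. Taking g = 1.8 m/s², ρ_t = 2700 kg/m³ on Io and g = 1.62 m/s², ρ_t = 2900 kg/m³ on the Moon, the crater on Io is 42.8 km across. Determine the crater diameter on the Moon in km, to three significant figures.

D ≈ 42.7 km

The impactor-only factors (d, v, ρ_i) cancel in the ratio, leaving D_Moon/D_Io = (g_Moon/g_Io)^-0.22 · (ρ_t,Io/ρ_t,Moon)^0.363.
(1.62/1.8)^-0.22 = 0.9000^-0.22 = 1.023
(2700/2900)^0.363 = 0.9310^0.363 = 0.9744
Ratio = 1.023 × 0.9744 = 0.9968
D_Moon = 0.9968 × 42.8 km = 42.7 km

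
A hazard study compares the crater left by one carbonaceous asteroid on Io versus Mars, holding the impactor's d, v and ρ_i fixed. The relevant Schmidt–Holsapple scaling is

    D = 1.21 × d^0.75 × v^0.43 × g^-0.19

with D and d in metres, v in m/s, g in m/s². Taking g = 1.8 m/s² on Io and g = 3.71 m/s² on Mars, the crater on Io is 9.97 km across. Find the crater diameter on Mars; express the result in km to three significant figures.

D ≈ 8.69 km

All impactor-dependent factors cancel in the ratio, leaving D_Mars/D_Io = (g_Mars/g_Io)^-0.19.
(3.71/1.8)^-0.19 = 2.061^-0.19 = 0.8716
D_Mars = 0.8716 × 9.97 km = 8.69 km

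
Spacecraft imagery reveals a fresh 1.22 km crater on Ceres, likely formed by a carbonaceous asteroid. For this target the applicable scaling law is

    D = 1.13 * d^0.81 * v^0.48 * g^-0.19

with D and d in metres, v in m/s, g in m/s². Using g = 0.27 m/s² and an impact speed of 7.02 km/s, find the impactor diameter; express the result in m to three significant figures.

Rearranging for d: d = [D / (1.13 · 7020^0.48 · 0.27^-0.19)]^(1/0.81).
D = 1220 m.
7020^0.48 = 70.18
0.27^-0.19 = 1.282
Denominator = 1.13 × 70.18 × 1.282 = 101.7
D / 101.7 = 1220 / 101.7 = 12.00
d = 12.00^(1/0.81) = 12.00^1.2346 = 21.50 m

d ≈ 21.5 m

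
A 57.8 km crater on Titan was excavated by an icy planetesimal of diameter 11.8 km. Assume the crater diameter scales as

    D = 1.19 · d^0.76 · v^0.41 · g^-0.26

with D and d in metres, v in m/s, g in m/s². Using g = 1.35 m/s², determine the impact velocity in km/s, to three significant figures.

Rearranging for v: v = [D / (1.19 · 11800^0.76 · 1.35^-0.26)]^(1/0.41).
D = 57800 m.
11800^0.76 = 1243
1.35^-0.26 = 0.9249
Denominator = 1.19 × 1243 × 0.9249 = 1368
D / 1368 = 57800 / 1368 = 42.25
v = 42.25^(1/0.41) = 42.25^2.439 = 9234 m/s

v ≈ 9.23 km/s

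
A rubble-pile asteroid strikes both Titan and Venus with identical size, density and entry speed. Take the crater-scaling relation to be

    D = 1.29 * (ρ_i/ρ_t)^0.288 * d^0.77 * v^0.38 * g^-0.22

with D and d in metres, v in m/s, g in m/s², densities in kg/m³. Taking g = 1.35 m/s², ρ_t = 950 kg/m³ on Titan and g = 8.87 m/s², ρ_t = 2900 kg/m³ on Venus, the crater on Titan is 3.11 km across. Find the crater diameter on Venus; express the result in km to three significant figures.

D ≈ 1.49 km

The impactor-only factors (d, v, ρ_i) cancel in the ratio, leaving D_Venus/D_Titan = (g_Venus/g_Titan)^-0.22 · (ρ_t,Titan/ρ_t,Venus)^0.288.
(8.87/1.35)^-0.22 = 6.570^-0.22 = 0.6609
(950/2900)^0.288 = 0.3276^0.288 = 0.7251
Ratio = 0.6609 × 0.7251 = 0.4792
D_Venus = 0.4792 × 3.11 km = 1.49 km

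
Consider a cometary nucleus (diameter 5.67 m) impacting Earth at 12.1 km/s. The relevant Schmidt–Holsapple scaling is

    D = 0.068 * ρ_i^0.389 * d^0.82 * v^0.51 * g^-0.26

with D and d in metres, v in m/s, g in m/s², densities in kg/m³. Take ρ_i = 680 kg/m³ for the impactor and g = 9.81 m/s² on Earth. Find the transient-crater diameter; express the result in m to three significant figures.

D ≈ 238 m

In SI units: v = 12100 m/s.
ρ_i^0.389 = 680^0.389 = 12.64
d^0.82 = 5.67^0.82 = 4.149
v^0.51 = 12100^0.51 = 120.8
g^-0.26 = 9.81^-0.26 = 0.5523
D = 0.068 × 12.64 × 4.149 × 120.8 × 0.5523 = 237.9 m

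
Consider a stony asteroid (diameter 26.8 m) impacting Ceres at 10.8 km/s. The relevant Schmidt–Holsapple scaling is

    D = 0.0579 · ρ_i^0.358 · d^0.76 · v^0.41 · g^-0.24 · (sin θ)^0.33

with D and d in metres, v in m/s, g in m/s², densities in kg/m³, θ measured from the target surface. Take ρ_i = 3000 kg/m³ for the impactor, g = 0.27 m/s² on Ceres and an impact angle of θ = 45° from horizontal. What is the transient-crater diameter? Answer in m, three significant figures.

In SI units: v = 10800 m/s.
ρ_i^0.358 = 3000^0.358 = 17.57
d^0.76 = 26.8^0.76 = 12.17
v^0.41 = 10800^0.41 = 45.05
g^-0.24 = 0.27^-0.24 = 1.369
(sin 45°)^0.33 = 0.7071^0.33 = 0.8919
D = 0.0579 × 17.57 × 12.17 × 45.05 × 1.369 × 0.8919 = 681.0 m

D ≈ 681 m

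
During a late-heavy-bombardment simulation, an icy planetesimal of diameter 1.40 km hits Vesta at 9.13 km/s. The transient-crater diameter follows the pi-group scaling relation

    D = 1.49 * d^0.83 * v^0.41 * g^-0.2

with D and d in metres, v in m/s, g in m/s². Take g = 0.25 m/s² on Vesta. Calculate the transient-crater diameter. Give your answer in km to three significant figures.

D ≈ 33.8 km

In SI units: d = 1400 m, v = 9130 m/s.
d^0.83 = 1400^0.83 = 408.6
v^0.41 = 9130^0.41 = 42.05
g^-0.2 = 0.25^-0.2 = 1.320
D = 1.49 × 408.6 × 42.05 × 1.320 = 33793 m
   = 33.79 km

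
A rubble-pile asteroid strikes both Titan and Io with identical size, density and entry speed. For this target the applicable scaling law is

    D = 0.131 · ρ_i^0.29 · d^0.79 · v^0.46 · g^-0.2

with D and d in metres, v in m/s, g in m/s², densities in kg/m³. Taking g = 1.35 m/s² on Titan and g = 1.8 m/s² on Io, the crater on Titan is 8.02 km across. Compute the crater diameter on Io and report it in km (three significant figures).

D ≈ 7.57 km

All impactor-dependent factors cancel in the ratio, leaving D_Io/D_Titan = (g_Io/g_Titan)^-0.2.
(1.8/1.35)^-0.2 = 1.333^-0.2 = 0.9441
D_Io = 0.9441 × 8.02 km = 7.57 km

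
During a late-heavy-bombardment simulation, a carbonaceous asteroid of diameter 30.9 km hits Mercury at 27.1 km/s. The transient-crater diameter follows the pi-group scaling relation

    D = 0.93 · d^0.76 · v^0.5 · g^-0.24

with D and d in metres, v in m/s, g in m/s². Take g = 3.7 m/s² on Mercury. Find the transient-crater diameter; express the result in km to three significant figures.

In SI units: d = 30900 m, v = 27100 m/s.
d^0.76 = 30900^0.76 = 2584
v^0.5 = 27100^0.5 = 164.6
g^-0.24 = 3.7^-0.24 = 0.7305
D = 0.93 × 2584 × 164.6 × 0.7305 = 2.890 × 10^5 m
   = 289.0 km

D ≈ 289 km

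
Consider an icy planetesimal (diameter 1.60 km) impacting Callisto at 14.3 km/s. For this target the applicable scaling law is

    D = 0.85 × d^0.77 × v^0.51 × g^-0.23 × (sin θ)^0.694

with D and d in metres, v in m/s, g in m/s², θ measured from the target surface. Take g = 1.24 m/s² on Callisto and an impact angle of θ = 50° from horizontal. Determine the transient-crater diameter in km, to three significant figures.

In SI units: d = 1600 m, v = 14300 m/s.
d^0.77 = 1600^0.77 = 293.2
v^0.51 = 14300^0.51 = 131.6
g^-0.23 = 1.24^-0.23 = 0.9517
(sin 50°)^0.694 = 0.7660^0.694 = 0.8311
D = 0.85 × 293.2 × 131.6 × 0.9517 × 0.8311 = 25941 m
   = 25.94 km

D ≈ 25.9 km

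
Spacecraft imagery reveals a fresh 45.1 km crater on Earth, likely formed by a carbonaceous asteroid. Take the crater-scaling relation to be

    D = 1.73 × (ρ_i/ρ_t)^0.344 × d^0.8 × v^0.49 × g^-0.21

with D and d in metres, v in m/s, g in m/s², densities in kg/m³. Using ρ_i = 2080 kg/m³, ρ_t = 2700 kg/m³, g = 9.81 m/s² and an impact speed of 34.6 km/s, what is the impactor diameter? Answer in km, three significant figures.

Rearranging for d: d = [D / (1.73 · (2080/2700)^0.344 · 34600^0.49 · 9.81^-0.21)]^(1/0.8).
D = 45100 m.
(2080/2700)^0.344 = 0.9142
34600^0.49 = 167.6
9.81^-0.21 = 0.6191
Denominator = 1.73 × 0.9142 × 167.6 × 0.6191 = 164.1
D / 164.1 = 45100 / 164.1 = 274.8
d = 274.8^(1/0.8) = 274.8^1.25 = 1119 m

d ≈ 1.12 km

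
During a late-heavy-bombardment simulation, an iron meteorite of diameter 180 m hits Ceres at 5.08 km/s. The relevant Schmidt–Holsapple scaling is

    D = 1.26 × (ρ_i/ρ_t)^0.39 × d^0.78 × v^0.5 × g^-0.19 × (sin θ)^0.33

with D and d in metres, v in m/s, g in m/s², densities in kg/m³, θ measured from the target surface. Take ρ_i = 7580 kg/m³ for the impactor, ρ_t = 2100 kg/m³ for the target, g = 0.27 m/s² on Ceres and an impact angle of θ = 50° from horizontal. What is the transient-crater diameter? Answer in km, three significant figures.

D ≈ 9.99 km

In SI units: v = 5080 m/s.
(ρ_i/ρ_t)^0.39 = (7580/2100)^0.39 = 1.650
d^0.78 = 180^0.78 = 57.43
v^0.5 = 5080^0.5 = 71.27
g^-0.19 = 0.27^-0.19 = 1.282
(sin 50°)^0.33 = 0.7660^0.33 = 0.9158
D = 1.26 × 1.650 × 57.43 × 71.27 × 1.282 × 0.9158 = 9991 m
   = 9.991 km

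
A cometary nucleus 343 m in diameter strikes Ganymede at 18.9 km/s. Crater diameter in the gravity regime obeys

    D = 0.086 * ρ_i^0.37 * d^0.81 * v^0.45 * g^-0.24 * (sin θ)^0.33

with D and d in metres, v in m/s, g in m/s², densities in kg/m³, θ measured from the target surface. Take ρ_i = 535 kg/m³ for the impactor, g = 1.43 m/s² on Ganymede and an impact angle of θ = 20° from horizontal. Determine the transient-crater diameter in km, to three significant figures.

D ≈ 5.38 km

In SI units: v = 18900 m/s.
ρ_i^0.37 = 535^0.37 = 10.22
d^0.81 = 343^0.81 = 113.1
v^0.45 = 18900^0.45 = 84.02
g^-0.24 = 1.43^-0.24 = 0.9177
(sin 20°)^0.33 = 0.3420^0.33 = 0.7018
D = 0.086 × 10.22 × 113.1 × 84.02 × 0.9177 × 0.7018 = 5379 m
   = 5.379 km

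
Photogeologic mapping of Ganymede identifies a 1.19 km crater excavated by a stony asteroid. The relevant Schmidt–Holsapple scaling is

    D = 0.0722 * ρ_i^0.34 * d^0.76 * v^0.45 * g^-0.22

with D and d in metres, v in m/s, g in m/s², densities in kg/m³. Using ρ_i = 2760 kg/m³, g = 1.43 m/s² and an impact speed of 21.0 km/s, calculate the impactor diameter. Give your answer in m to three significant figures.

Rearranging for d: d = [D / (0.0722 · 2760^0.34 · 21000^0.45 · 1.43^-0.22)]^(1/0.76).
D = 1190 m.
2760^0.34 = 14.79
21000^0.45 = 88.10
1.43^-0.22 = 0.9243
Denominator = 0.0722 × 14.79 × 88.10 × 0.9243 = 86.95
D / 86.95 = 1190 / 86.95 = 13.69
d = 13.69^(1/0.76) = 13.69^1.3158 = 31.28 m

d ≈ 31.3 m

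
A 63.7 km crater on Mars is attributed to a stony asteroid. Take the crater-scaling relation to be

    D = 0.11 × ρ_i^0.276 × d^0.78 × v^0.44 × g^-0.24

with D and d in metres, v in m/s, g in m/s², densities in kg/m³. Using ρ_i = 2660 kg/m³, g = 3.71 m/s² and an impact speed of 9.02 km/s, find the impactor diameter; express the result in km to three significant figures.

d ≈ 13.2 km

Rearranging for d: d = [D / (0.11 · 2660^0.276 · 9020^0.44 · 3.71^-0.24)]^(1/0.78).
D = 63700 m.
2660^0.276 = 8.816
9020^0.44 = 54.99
3.71^-0.24 = 0.7300
Denominator = 0.11 × 8.816 × 54.99 × 0.7300 = 38.93
D / 38.93 = 63700 / 38.93 = 1636
d = 1636^(1/0.78) = 1636^1.2821 = 13194 m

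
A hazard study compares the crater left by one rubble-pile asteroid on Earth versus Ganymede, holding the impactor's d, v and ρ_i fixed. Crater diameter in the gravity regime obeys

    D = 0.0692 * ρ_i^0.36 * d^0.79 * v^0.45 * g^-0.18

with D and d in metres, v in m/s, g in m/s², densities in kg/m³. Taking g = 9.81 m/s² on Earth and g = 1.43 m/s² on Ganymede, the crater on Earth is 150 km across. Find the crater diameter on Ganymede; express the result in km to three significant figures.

All impactor-dependent factors cancel in the ratio, leaving D_Ganymede/D_Earth = (g_Ganymede/g_Earth)^-0.18.
(1.43/9.81)^-0.18 = 0.1458^-0.18 = 1.414
D_Ganymede = 1.414 × 150 km = 212 km

D ≈ 212 km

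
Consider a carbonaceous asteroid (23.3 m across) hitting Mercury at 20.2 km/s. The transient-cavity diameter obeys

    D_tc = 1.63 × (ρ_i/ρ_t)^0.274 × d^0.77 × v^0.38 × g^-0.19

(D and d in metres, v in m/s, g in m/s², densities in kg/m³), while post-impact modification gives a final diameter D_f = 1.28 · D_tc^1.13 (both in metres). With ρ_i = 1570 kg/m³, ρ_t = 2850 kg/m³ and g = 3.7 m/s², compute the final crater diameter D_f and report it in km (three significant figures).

v = 20200 m/s.
(ρ_i/ρ_t)^0.274 = (1570/2850)^0.274 = 0.8493
d^0.77 = 23.3^0.77 = 11.29
v^0.38 = 20200^0.38 = 43.25
g^-0.19 = 3.7^-0.19 = 0.7799
D_tc = 1.63 × 0.8493 × 11.29 × 43.25 × 0.7799 = 527.2 m
D_f = 1.28 × (527.2)^1.13 = 1524 m
     = 1.524 km

D_f ≈ 1.52 km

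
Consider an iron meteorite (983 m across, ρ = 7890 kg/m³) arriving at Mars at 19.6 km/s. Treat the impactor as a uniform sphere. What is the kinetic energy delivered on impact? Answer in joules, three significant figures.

E ≈ 7.54 × 10^20 J

v = 19600 m/s.
Mass m = (π/6) ρ d³ = (π/6) × 7890 × (983)³ = 3.924 × 10^12 kg
E = ½ m v² = 0.5 × 3.924 × 10^12 × (19600)² = 7.537 × 10^20 J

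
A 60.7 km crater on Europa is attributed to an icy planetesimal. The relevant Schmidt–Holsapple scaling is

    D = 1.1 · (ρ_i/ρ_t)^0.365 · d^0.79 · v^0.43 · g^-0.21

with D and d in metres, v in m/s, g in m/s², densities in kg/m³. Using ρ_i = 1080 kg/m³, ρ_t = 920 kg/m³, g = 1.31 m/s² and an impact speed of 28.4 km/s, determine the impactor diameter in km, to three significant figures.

d ≈ 3.78 km

Rearranging for d: d = [D / (1.1 · (1080/920)^0.365 · 28400^0.43 · 1.31^-0.21)]^(1/0.79).
D = 60700 m.
(1080/920)^0.365 = 1.060
28400^0.43 = 82.21
1.31^-0.21 = 0.9449
Denominator = 1.1 × 1.060 × 82.21 × 0.9449 = 90.58
D / 90.58 = 60700 / 90.58 = 670.1
d = 670.1^(1/0.79) = 670.1^1.2658 = 3779 m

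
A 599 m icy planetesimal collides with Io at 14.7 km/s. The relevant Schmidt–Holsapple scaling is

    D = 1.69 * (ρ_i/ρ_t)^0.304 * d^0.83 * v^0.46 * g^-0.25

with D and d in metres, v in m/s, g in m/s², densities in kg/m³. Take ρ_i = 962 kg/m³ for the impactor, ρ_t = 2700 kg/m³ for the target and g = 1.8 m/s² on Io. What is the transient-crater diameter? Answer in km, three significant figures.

In SI units: v = 14700 m/s.
(ρ_i/ρ_t)^0.304 = (962/2700)^0.304 = 0.7307
d^0.83 = 599^0.83 = 202.0
v^0.46 = 14700^0.46 = 82.60
g^-0.25 = 1.8^-0.25 = 0.8633
D = 1.69 × 0.7307 × 202.0 × 82.60 × 0.8633 = 17788 m
   = 17.79 km

D ≈ 17.8 km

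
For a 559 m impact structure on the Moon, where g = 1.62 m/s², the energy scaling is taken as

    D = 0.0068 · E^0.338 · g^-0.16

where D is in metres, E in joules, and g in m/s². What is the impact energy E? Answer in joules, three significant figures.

Rearranging: E = [D / (0.0068 · g^-0.16)]^(1/0.338).
g^-0.16 = 1.62^-0.16 = 0.9257
D / (0.0068 × 0.9257) = 559 / (6.295 × 10^-3) = 8.880 × 10^4
E = (8.880 × 10^4)^2.9586 = 4.369 × 10^14 J

E ≈ 4.37 × 10^14 J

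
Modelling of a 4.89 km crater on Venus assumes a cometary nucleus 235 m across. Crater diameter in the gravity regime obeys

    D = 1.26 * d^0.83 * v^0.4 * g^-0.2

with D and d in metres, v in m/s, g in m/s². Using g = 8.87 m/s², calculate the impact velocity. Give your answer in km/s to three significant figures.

Rearranging for v: v = [D / (1.26 · 235^0.83 · 8.87^-0.2)]^(1/0.4).
D = 4890 m.
235^0.83 = 92.89
8.87^-0.2 = 0.6463
Denominator = 1.26 × 92.89 × 0.6463 = 75.64
D / 75.64 = 4890 / 75.64 = 64.65
v = 64.65^(1/0.4) = 64.65^2.5 = 33606 m/s

v ≈ 33.6 km/s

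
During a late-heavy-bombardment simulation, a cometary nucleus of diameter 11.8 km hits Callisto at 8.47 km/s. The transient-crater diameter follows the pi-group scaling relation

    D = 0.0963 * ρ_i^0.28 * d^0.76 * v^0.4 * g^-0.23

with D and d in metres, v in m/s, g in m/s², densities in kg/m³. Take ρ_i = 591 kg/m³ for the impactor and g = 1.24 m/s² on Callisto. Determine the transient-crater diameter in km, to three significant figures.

D ≈ 25.3 km

In SI units: d = 11800 m, v = 8470 m/s.
ρ_i^0.28 = 591^0.28 = 5.971
d^0.76 = 11800^0.76 = 1243
v^0.4 = 8470^0.4 = 37.25
g^-0.23 = 1.24^-0.23 = 0.9517
D = 0.0963 × 5.971 × 1243 × 37.25 × 0.9517 = 25338 m
   = 25.34 km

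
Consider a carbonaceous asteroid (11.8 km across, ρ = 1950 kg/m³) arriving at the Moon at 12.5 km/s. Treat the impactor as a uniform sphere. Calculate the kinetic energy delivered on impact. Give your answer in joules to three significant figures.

d = 11800 m; v = 12500 m/s.
Mass m = (π/6) ρ d³ = (π/6) × 1950 × (11800)³ = 1.678 × 10^15 kg
E = ½ m v² = 0.5 × 1.678 × 10^15 × (12500)² = 1.311 × 10^23 J

E ≈ 1.31 × 10^23 J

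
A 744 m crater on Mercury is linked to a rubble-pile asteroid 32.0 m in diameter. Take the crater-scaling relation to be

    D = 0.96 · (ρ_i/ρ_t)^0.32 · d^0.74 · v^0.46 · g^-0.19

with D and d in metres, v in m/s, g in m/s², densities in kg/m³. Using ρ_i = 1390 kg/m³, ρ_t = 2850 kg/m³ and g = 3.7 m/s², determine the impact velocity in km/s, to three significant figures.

v ≈ 20.5 km/s

Rearranging for v: v = [D / (0.96 · (1390/2850)^0.32 · 32^0.74 · 3.7^-0.19)]^(1/0.46).
(1390/2850)^0.32 = 0.7947
32^0.74 = 13.00
3.7^-0.19 = 0.7799
Denominator = 0.96 × 0.7947 × 13.00 × 0.7799 = 7.735
D / 7.735 = 744 / 7.735 = 96.19
v = 96.19^(1/0.46) = 96.19^2.1739 = 20470 m/s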